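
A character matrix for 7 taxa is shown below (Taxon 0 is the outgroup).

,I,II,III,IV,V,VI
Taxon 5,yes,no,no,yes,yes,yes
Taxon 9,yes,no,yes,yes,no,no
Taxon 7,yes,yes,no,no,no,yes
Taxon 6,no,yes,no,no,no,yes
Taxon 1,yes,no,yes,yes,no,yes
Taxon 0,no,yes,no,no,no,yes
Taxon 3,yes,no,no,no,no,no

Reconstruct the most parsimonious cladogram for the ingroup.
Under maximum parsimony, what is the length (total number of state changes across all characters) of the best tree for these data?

Character polarity is set by the outgroup: the derived state is whichever differs from the outgroup's state, so for II, VI the derived state is 'no', and for the remaining characters it is 'yes'.
I: derived state 'yes' in Taxon 1, Taxon 3, Taxon 5, Taxon 7, and Taxon 9 only — synapomorphy for {Taxon 1, Taxon 3, Taxon 5, Taxon 7, Taxon 9}.
Only Taxon 1, Taxon 3, Taxon 5, and Taxon 9 show the derived state 'no' for II, supporting them as a clade.
III: derived state 'yes' in Taxon 1 and Taxon 9 only — synapomorphy for {Taxon 1, Taxon 9}.
Only Taxon 1, Taxon 5, and Taxon 9 show the derived state 'yes' for IV, supporting them as a clade.
V (derived state 'yes') is unique to Taxon 5 (autapomorphy; uninformative for grouping).
VI (state 'no') occurs in Taxon 3 and Taxon 9 but conflicts with the nesting implied by the other characters — most parsimoniously interpreted as homoplasy.
Most parsimonious ingroup topology: (((((Taxon 9,Taxon 1),Taxon 5),Taxon 3),Taxon 7),Taxon 6).
Changes per character on this tree: I: 1; II: 1; III: 1; IV: 1; V: 1; VI: 2.
Total = 7.

7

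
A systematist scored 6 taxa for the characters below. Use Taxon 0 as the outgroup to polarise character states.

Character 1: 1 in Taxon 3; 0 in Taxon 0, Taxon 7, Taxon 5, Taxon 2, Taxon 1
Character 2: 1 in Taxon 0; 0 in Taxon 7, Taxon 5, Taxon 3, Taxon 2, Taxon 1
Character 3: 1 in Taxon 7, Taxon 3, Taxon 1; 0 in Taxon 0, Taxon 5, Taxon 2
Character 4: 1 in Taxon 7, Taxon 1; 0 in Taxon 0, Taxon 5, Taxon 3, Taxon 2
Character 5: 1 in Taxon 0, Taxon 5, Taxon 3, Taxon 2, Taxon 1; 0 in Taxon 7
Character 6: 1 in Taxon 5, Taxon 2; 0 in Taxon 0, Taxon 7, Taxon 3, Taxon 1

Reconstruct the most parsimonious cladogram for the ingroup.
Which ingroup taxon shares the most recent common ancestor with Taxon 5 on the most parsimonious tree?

Taxon 2

Character polarity is set by the outgroup: the derived state is whichever differs from the outgroup's state, so for Character 2, Character 5 the derived state is '0', and for the remaining characters it is '1'.
Character 1: derived state '1' in Taxon 3 only — an autapomorphy, so it tells us nothing about relationships among taxa.
Character 2 (derived state '0') is shared by all ingroup taxa — unites the whole ingroup.
Character 3: derived state '1' in Taxon 1, Taxon 3, and Taxon 7 only — synapomorphy for {Taxon 1, Taxon 3, Taxon 7}.
Character 4: derived state '1' in Taxon 1 and Taxon 7 only — synapomorphy for {Taxon 1, Taxon 7}.
Character 5 (derived state '0') is unique to Taxon 7 (autapomorphy; uninformative for grouping).
Character 6: derived state '1' in Taxon 2 and Taxon 5 only — synapomorphy for {Taxon 2, Taxon 5}.
Most parsimonious ingroup topology: (((Taxon 7,Taxon 1),Taxon 3),(Taxon 5,Taxon 2)).
Taxon 5 and Taxon 2 form a cherry on this tree, so they are sister taxa.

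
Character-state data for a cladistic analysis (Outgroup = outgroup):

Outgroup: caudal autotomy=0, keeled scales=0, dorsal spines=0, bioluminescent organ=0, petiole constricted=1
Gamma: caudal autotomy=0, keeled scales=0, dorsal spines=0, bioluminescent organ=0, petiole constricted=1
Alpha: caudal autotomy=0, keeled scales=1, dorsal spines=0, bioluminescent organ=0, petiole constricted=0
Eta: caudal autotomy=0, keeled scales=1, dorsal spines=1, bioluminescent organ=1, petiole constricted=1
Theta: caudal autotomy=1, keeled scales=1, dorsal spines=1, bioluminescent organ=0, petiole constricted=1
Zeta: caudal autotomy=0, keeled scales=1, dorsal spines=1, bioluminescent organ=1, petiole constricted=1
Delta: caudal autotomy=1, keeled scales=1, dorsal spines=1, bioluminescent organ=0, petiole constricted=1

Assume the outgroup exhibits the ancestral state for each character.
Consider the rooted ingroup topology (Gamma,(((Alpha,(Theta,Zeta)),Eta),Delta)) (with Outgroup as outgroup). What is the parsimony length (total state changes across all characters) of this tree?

8

Map each character onto (Gamma,(((Alpha,(Theta,Zeta)),Eta),Delta)) (rooted by Outgroup) and count the minimum state changes it requires (Fitch parsimony):
caudal autotomy: 2; keeled scales: 1; dorsal spines: 2; bioluminescent organ: 2; petiole constricted: 1.
Total tree length = 8.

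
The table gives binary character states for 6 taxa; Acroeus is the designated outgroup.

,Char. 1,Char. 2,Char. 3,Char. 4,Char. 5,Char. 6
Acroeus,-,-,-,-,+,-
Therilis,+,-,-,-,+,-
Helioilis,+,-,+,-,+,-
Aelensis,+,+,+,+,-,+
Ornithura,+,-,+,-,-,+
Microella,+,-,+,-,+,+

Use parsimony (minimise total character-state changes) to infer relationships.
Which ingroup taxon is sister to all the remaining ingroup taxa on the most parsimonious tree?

Character polarity is set by the outgroup: the derived state is whichever differs from the outgroup's state, so for Char. 5 the derived state is '-', and for the remaining characters it is '+'.
Char. 1 (derived state '+') is shared by all ingroup taxa — unites the whole ingroup.
Char. 2 (derived state '+') is unique to Aelensis (autapomorphy; uninformative for grouping).
Char. 3: derived state '+' in Aelensis, Helioilis, Microella, and Ornithura only — synapomorphy for {Aelensis, Helioilis, Microella, Ornithura}.
Char. 4 (derived state '+') is unique to Aelensis (autapomorphy; uninformative for grouping).
Only Aelensis and Ornithura show the derived state '-' for Char. 5, supporting them as a clade.
Char. 6 (derived state '+') is shared by Aelensis, Microella, and Ornithura — a synapomorphy uniting that clade.
Most parsimonious ingroup topology: (Therilis,(Helioilis,((Aelensis,Ornithura),Microella))).
Therilis is sister to the clade containing all other ingroup taxa, so it is the earliest-diverging (most basal) ingroup lineage.

Therilis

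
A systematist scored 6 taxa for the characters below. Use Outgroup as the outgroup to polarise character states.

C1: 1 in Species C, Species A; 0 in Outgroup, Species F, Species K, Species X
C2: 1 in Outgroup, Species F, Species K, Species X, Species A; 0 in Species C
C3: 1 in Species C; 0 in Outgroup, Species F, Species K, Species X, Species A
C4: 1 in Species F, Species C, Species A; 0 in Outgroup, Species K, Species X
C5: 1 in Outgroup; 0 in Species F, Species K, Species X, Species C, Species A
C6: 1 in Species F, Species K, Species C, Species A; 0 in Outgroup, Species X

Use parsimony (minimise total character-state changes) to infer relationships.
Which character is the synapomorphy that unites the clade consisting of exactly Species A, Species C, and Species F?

C4

Character polarity is set by the outgroup: the derived state is whichever differs from the outgroup's state, so for C2, C5 the derived state is '0', and for the remaining characters it is '1'.
C1 (derived state '1') is shared by Species A and Species C — a synapomorphy uniting that clade.
C2: derived state '0' in Species C only — an autapomorphy, so it tells us nothing about relationships among taxa.
C3 (derived state '1') is unique to Species C (autapomorphy; uninformative for grouping).
C4 (derived state '1') is shared by Species A, Species C, and Species F — a synapomorphy uniting that clade.
C5 (derived state '0') is shared by all ingroup taxa — unites the whole ingroup.
C6 (derived state '1') is shared by Species A, Species C, Species F, and Species K — a synapomorphy uniting that clade.
Most parsimonious ingroup topology: (((Species F,(Species C,Species A)),Species K),Species X).
The clade {Species A, Species C, Species F} is supported by C4: its derived state '1' occurs in exactly those taxa and in no other taxon (including the outgroup).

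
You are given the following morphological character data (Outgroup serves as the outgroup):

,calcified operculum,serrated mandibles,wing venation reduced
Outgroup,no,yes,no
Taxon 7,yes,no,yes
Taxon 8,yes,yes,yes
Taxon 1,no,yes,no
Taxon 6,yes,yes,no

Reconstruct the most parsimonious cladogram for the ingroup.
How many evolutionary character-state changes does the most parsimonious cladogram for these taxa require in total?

3

Character polarity is set by the outgroup: the derived state is whichever differs from the outgroup's state, so for serrated mandibles the derived state is 'no', and for the remaining characters it is 'yes'.
Only Taxon 6, Taxon 7, and Taxon 8 show the derived state 'yes' for calcified operculum, supporting them as a clade.
serrated mandibles (derived state 'no') is unique to Taxon 7 (autapomorphy; uninformative for grouping).
Only Taxon 7 and Taxon 8 show the derived state 'yes' for wing venation reduced, supporting them as a clade.
Most parsimonious ingroup topology: (((Taxon 7,Taxon 8),Taxon 6),Taxon 1).
Changes per character on this tree: calcified operculum: 1; serrated mandibles: 1; wing venation reduced: 1.
Total = 3.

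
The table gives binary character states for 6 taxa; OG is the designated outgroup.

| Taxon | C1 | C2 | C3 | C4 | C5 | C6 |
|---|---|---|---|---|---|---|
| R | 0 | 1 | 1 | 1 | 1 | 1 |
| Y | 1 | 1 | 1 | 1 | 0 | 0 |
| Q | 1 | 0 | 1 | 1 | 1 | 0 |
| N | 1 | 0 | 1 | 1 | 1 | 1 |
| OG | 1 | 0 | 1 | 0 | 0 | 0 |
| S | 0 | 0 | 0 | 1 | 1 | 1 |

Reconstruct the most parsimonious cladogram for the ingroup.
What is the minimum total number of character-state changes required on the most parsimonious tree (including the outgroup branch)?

7

Character polarity is set by the outgroup: the derived state is whichever differs from the outgroup's state, so for C1, C3 the derived state is '0', and for the remaining characters it is '1'.
Only R and S show the derived state '0' for C1, supporting them as a clade.
C2 groups R and Y, which is incompatible with the clades supported by the remaining characters; treating it as convergent (homoplasy) costs fewer steps than any alternative tree.
C3: derived state '0' in S only — an autapomorphy, so it tells us nothing about relationships among taxa.
C4 (derived state '1') is shared by all ingroup taxa — unites the whole ingroup.
Only N, Q, R, and S show the derived state '1' for C5, supporting them as a clade.
Only N, R, and S show the derived state '1' for C6, supporting them as a clade.
Most parsimonious ingroup topology: (((N,(R,S)),Q),Y).
Changes per character on this tree: C1: 1; C2: 2; C3: 1; C4: 1; C5: 1; C6: 1.
Total = 7.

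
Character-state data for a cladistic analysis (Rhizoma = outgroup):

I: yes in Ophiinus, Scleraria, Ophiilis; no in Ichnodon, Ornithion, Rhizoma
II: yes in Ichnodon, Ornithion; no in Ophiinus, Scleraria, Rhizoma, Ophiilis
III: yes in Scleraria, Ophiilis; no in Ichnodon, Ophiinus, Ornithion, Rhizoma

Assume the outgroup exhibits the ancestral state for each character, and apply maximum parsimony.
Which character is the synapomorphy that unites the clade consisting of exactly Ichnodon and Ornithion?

II

The outgroup has state 'no' for every character, so 'yes' is the derived state throughout.
I: derived state 'yes' in Ophiilis, Ophiinus, and Scleraria only — synapomorphy for {Ophiilis, Ophiinus, Scleraria}.
Only Ichnodon and Ornithion show the derived state 'yes' for II, supporting them as a clade.
III (derived state 'yes') is shared by Ophiilis and Scleraria — a synapomorphy uniting that clade.
Most parsimonious ingroup topology: ((Ornithion,Ichnodon),((Scleraria,Ophiilis),Ophiinus)).
The clade {Ichnodon, Ornithion} is supported by II: its derived state 'yes' occurs in exactly those taxa and in no other taxon (including the outgroup).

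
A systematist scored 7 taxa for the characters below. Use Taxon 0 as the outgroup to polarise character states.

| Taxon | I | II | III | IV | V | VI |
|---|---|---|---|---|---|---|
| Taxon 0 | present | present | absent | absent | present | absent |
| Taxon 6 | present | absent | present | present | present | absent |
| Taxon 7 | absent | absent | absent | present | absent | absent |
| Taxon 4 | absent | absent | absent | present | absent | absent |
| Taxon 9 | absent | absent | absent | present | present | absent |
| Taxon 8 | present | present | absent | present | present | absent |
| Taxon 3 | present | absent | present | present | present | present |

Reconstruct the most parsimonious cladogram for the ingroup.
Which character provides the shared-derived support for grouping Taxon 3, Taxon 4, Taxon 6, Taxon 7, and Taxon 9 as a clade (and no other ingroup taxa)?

Character polarity is set by the outgroup: the derived state is whichever differs from the outgroup's state, so for I, II, V the derived state is 'absent', and for the remaining characters it is 'present'.
Only Taxon 4, Taxon 7, and Taxon 9 show the derived state 'absent' for I, supporting them as a clade.
Only Taxon 3, Taxon 4, Taxon 6, Taxon 7, and Taxon 9 show the derived state 'absent' for II, supporting them as a clade.
Only Taxon 3 and Taxon 6 show the derived state 'present' for III, supporting them as a clade.
IV (derived state 'present') is shared by all ingroup taxa — unites the whole ingroup.
V (derived state 'absent') is shared by Taxon 4 and Taxon 7 — a synapomorphy uniting that clade.
VI: derived state 'present' in Taxon 3 only — an autapomorphy, so it tells us nothing about relationships among taxa.
Most parsimonious ingroup topology: (((Taxon 6,Taxon 3),((Taxon 7,Taxon 4),Taxon 9)),Taxon 8).
The clade {Taxon 3, Taxon 4, Taxon 6, Taxon 7, Taxon 9} is supported by II: its derived state 'absent' occurs in exactly those taxa and in no other taxon (including the outgroup).

II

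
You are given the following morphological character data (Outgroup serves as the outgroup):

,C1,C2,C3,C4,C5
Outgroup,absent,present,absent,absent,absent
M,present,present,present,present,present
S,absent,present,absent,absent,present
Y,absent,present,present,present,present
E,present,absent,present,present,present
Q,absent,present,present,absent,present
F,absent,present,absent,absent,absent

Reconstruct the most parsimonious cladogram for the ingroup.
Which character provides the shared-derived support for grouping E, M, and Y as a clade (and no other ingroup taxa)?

C4

Character polarity is set by the outgroup: the derived state is whichever differs from the outgroup's state, so for C2 the derived state is 'absent', and for the remaining characters it is 'present'.
C1 (derived state 'present') is shared by E and M — a synapomorphy uniting that clade.
C2: derived state 'absent' in E only — an autapomorphy, so it tells us nothing about relationships among taxa.
Only E, M, Q, and Y show the derived state 'present' for C3, supporting them as a clade.
Only E, M, and Y show the derived state 'present' for C4, supporting them as a clade.
Only E, M, Q, S, and Y show the derived state 'present' for C5, supporting them as a clade.
Most parsimonious ingroup topology: (((((M,E),Y),Q),S),F).
The clade {E, M, Y} is supported by C4: its derived state 'present' occurs in exactly those taxa and in no other taxon (including the outgroup).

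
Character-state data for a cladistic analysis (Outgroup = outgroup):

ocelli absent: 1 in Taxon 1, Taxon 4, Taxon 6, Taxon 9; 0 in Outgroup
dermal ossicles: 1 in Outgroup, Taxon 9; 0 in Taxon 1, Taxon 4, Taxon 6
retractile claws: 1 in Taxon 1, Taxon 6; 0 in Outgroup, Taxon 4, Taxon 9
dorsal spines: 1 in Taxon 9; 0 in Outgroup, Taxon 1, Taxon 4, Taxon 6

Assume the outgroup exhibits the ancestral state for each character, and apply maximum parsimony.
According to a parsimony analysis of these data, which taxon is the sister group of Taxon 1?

Taxon 6

Character polarity is set by the outgroup: the derived state is whichever differs from the outgroup's state, so for dermal ossicles the derived state is '0', and for the remaining characters it is '1'.
All ingroup taxa share the derived state '1' for ocelli absent; it defines the ingroup but does not resolve relationships within it.
dermal ossicles: derived state '0' in Taxon 1, Taxon 4, and Taxon 6 only — synapomorphy for {Taxon 1, Taxon 4, Taxon 6}.
Only Taxon 1 and Taxon 6 show the derived state '1' for retractile claws, supporting them as a clade.
dorsal spines: derived state '1' in Taxon 9 only — an autapomorphy, so it tells us nothing about relationships among taxa.
Most parsimonious ingroup topology: (((Taxon 1,Taxon 6),Taxon 4),Taxon 9).
Taxon 1 and Taxon 6 form a cherry on this tree, so they are sister taxa.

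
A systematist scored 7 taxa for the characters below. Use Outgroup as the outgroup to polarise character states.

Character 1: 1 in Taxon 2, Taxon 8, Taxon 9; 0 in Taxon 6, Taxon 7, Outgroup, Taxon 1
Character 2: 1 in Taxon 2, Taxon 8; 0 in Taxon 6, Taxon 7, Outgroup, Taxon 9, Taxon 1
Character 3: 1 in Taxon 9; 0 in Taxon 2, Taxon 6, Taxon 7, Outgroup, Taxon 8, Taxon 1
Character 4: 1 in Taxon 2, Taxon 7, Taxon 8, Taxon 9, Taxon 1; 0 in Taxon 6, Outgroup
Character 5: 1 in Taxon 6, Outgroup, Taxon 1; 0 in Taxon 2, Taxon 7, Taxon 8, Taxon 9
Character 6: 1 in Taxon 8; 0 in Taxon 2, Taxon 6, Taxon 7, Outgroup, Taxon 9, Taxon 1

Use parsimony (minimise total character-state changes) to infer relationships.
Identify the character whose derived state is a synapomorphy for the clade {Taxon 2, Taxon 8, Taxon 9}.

Character 1

Character polarity is set by the outgroup: the derived state is whichever differs from the outgroup's state, so for Character 5 the derived state is '0', and for the remaining characters it is '1'.
Only Taxon 2, Taxon 8, and Taxon 9 show the derived state '1' for Character 1, supporting them as a clade.
Character 2: derived state '1' in Taxon 2 and Taxon 8 only — synapomorphy for {Taxon 2, Taxon 8}.
Character 3 (derived state '1') is unique to Taxon 9 (autapomorphy; uninformative for grouping).
Character 4 (derived state '1') is shared by Taxon 1, Taxon 2, Taxon 7, Taxon 8, and Taxon 9 — a synapomorphy uniting that clade.
Character 5: derived state '0' in Taxon 2, Taxon 7, Taxon 8, and Taxon 9 only — synapomorphy for {Taxon 2, Taxon 7, Taxon 8, Taxon 9}.
Character 6 (derived state '1') is unique to Taxon 8 (autapomorphy; uninformative for grouping).
Most parsimonious ingroup topology: ((((Taxon 9,(Taxon 8,Taxon 2)),Taxon 7),Taxon 1),Taxon 6).
The clade {Taxon 2, Taxon 8, Taxon 9} is supported by Character 1: its derived state '1' occurs in exactly those taxa and in no other taxon (including the outgroup).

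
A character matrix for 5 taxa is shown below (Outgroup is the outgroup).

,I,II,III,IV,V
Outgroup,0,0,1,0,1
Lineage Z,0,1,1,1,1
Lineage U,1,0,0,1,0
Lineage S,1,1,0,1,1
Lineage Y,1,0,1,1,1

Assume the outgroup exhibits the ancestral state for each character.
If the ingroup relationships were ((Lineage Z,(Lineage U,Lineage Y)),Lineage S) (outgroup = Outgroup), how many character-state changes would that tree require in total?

8

Map each character onto ((Lineage Z,(Lineage U,Lineage Y)),Lineage S) (rooted by Outgroup) and count the minimum state changes it requires (Fitch parsimony):
I: 2; II: 2; III: 2; IV: 1; V: 1.
Total tree length = 8.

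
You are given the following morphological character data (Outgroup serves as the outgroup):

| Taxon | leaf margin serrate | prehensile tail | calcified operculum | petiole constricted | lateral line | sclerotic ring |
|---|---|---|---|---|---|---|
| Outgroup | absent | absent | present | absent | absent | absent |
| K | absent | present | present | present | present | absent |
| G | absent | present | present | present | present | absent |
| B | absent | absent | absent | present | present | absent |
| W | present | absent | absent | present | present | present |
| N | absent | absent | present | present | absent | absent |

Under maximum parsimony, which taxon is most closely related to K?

G

Character polarity is set by the outgroup: the derived state is whichever differs from the outgroup's state, so for calcified operculum the derived state is 'absent', and for the remaining characters it is 'present'.
leaf margin serrate (derived state 'present') is unique to W (autapomorphy; uninformative for grouping).
prehensile tail: derived state 'present' in G and K only — synapomorphy for {G, K}.
calcified operculum (derived state 'absent') is shared by B and W — a synapomorphy uniting that clade.
petiole constricted (derived state 'present') is shared by all ingroup taxa — unites the whole ingroup.
lateral line (derived state 'present') is shared by B, G, K, and W — a synapomorphy uniting that clade.
sclerotic ring: derived state 'present' in W only — an autapomorphy, so it tells us nothing about relationships among taxa.
Most parsimonious ingroup topology: (((K,G),(B,W)),N).
K and G form a cherry on this tree, so they are sister taxa.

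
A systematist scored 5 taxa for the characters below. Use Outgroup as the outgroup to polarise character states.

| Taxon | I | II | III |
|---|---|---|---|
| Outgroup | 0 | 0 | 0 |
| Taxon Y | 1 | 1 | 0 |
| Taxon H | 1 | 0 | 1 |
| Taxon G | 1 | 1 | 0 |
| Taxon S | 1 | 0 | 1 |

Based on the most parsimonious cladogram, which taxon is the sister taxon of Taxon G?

The outgroup has state '0' for every character, so '1' is the derived state throughout.
All ingroup taxa share the derived state '1' for I; it defines the ingroup but does not resolve relationships within it.
II: derived state '1' in Taxon G and Taxon Y only — synapomorphy for {Taxon G, Taxon Y}.
III: derived state '1' in Taxon H and Taxon S only — synapomorphy for {Taxon H, Taxon S}.
Most parsimonious ingroup topology: ((Taxon Y,Taxon G),(Taxon H,Taxon S)).
Taxon G and Taxon Y form a cherry on this tree, so they are sister taxa.

Taxon Y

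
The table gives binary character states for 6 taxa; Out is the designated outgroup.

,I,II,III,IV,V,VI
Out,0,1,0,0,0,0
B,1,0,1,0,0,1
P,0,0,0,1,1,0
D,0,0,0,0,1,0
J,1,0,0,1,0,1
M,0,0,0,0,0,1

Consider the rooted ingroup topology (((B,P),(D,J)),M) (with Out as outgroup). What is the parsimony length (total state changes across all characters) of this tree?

Map each character onto (((B,P),(D,J)),M) (rooted by Out) and count the minimum state changes it requires (Fitch parsimony):
I: 2; II: 1; III: 1; IV: 2; V: 2; VI: 3.
Total tree length = 11.

11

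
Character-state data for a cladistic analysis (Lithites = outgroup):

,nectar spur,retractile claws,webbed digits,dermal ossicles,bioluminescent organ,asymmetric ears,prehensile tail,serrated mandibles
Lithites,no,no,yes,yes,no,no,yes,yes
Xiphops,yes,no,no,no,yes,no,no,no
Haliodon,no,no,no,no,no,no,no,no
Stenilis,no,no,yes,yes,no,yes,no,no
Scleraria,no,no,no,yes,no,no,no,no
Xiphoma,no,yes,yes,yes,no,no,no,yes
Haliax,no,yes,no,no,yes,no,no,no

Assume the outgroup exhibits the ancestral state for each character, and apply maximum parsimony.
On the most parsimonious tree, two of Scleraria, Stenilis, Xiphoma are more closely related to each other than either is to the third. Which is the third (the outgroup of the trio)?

Xiphoma

Character polarity is set by the outgroup: the derived state is whichever differs from the outgroup's state, so for webbed digits, dermal ossicles, prehensile tail, serrated mandibles the derived state is 'no', and for the remaining characters it is 'yes'.
nectar spur (derived state 'yes') is unique to Xiphops (autapomorphy; uninformative for grouping).
retractile claws groups Haliax and Xiphoma, which is incompatible with the clades supported by the remaining characters; treating it as convergent (homoplasy) costs fewer steps than any alternative tree.
webbed digits (derived state 'no') is shared by Haliax, Haliodon, Scleraria, and Xiphops — a synapomorphy uniting that clade.
dermal ossicles (derived state 'no') is shared by Haliax, Haliodon, and Xiphops — a synapomorphy uniting that clade.
Only Haliax and Xiphops show the derived state 'yes' for bioluminescent organ, supporting them as a clade.
asymmetric ears: derived state 'yes' in Stenilis only — an autapomorphy, so it tells us nothing about relationships among taxa.
prehensile tail (derived state 'no') is shared by all ingroup taxa — unites the whole ingroup.
serrated mandibles: derived state 'no' in Haliax, Haliodon, Scleraria, Stenilis, and Xiphops only — synapomorphy for {Haliax, Haliodon, Scleraria, Stenilis, Xiphops}.
Most parsimonious ingroup topology: (((((Xiphops,Haliax),Haliodon),Scleraria),Stenilis),Xiphoma).
Stenilis and Scleraria share a more recent common ancestor with each other than either does with Xiphoma, so Xiphoma is the least closely related of the three.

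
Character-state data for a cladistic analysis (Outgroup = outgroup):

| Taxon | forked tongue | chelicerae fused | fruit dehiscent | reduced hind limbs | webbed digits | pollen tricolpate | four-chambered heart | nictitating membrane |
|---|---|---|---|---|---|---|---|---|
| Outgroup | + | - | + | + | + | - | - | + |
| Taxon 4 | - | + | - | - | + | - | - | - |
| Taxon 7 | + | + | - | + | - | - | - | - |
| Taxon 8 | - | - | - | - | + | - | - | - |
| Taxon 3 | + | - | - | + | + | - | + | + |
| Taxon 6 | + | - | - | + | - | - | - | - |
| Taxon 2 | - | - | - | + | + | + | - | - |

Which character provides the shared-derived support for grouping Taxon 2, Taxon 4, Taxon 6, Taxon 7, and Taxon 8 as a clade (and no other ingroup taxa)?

Character polarity is set by the outgroup: the derived state is whichever differs from the outgroup's state, so for forked tongue, fruit dehiscent, reduced hind limbs, webbed digits, nictitating membrane the derived state is '-', and for the remaining characters it is '+'.
Only Taxon 2, Taxon 4, and Taxon 8 show the derived state '-' for forked tongue, supporting them as a clade.
chelicerae fused groups Taxon 4 and Taxon 7, which is incompatible with the clades supported by the remaining characters; treating it as convergent (homoplasy) costs fewer steps than any alternative tree.
All ingroup taxa share the derived state '-' for fruit dehiscent; it defines the ingroup but does not resolve relationships within it.
reduced hind limbs (derived state '-') is shared by Taxon 4 and Taxon 8 — a synapomorphy uniting that clade.
Only Taxon 6 and Taxon 7 show the derived state '-' for webbed digits, supporting them as a clade.
pollen tricolpate (derived state '+') is unique to Taxon 2 (autapomorphy; uninformative for grouping).
four-chambered heart: derived state '+' in Taxon 3 only — an autapomorphy, so it tells us nothing about relationships among taxa.
nictitating membrane: derived state '-' in Taxon 2, Taxon 4, Taxon 6, Taxon 7, and Taxon 8 only — synapomorphy for {Taxon 2, Taxon 4, Taxon 6, Taxon 7, Taxon 8}.
Most parsimonious ingroup topology: ((((Taxon 4,Taxon 8),Taxon 2),(Taxon 7,Taxon 6)),Taxon 3).
The clade {Taxon 2, Taxon 4, Taxon 6, Taxon 7, Taxon 8} is supported by nictitating membrane: its derived state '-' occurs in exactly those taxa and in no other taxon (including the outgroup).

nictitating membrane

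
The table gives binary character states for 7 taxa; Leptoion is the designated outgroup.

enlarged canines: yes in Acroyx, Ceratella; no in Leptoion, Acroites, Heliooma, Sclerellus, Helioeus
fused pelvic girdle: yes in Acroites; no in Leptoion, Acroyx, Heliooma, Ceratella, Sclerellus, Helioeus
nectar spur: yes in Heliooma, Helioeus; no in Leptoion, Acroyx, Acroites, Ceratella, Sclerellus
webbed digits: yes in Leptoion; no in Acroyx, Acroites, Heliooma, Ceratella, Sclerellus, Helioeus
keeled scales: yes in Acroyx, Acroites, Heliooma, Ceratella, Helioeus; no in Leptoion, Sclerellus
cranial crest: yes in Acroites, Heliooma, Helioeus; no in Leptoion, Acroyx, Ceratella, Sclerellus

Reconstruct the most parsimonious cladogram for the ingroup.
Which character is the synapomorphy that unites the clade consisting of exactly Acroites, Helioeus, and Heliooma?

Character polarity is set by the outgroup: the derived state is whichever differs from the outgroup's state, so for webbed digits the derived state is 'no', and for the remaining characters it is 'yes'.
enlarged canines: derived state 'yes' in Acroyx and Ceratella only — synapomorphy for {Acroyx, Ceratella}.
fused pelvic girdle (derived state 'yes') is unique to Acroites (autapomorphy; uninformative for grouping).
nectar spur: derived state 'yes' in Helioeus and Heliooma only — synapomorphy for {Helioeus, Heliooma}.
webbed digits (derived state 'no') is shared by all ingroup taxa — unites the whole ingroup.
keeled scales: derived state 'yes' in Acroites, Acroyx, Ceratella, Helioeus, and Heliooma only — synapomorphy for {Acroites, Acroyx, Ceratella, Helioeus, Heliooma}.
cranial crest: derived state 'yes' in Acroites, Helioeus, and Heliooma only — synapomorphy for {Acroites, Helioeus, Heliooma}.
Most parsimonious ingroup topology: (((Acroyx,Ceratella),(Acroites,(Heliooma,Helioeus))),Sclerellus).
The clade {Acroites, Helioeus, Heliooma} is supported by cranial crest: its derived state 'yes' occurs in exactly those taxa and in no other taxon (including the outgroup).

cranial crest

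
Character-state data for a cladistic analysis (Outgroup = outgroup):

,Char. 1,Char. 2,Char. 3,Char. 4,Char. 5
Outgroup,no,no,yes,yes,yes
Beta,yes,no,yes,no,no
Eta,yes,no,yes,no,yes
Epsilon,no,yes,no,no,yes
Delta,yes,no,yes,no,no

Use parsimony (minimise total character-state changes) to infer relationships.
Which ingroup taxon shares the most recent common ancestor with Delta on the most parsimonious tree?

Beta

Character polarity is set by the outgroup: the derived state is whichever differs from the outgroup's state, so for Char. 3, Char. 4, Char. 5 the derived state is 'no', and for the remaining characters it is 'yes'.
Only Beta, Delta, and Eta show the derived state 'yes' for Char. 1, supporting them as a clade.
Char. 2: derived state 'yes' in Epsilon only — an autapomorphy, so it tells us nothing about relationships among taxa.
Char. 3: derived state 'no' in Epsilon only — an autapomorphy, so it tells us nothing about relationships among taxa.
All ingroup taxa share the derived state 'no' for Char. 4; it defines the ingroup but does not resolve relationships within it.
Only Beta and Delta show the derived state 'no' for Char. 5, supporting them as a clade.
Most parsimonious ingroup topology: (((Beta,Delta),Eta),Epsilon).
Delta and Beta form a cherry on this tree, so they are sister taxa.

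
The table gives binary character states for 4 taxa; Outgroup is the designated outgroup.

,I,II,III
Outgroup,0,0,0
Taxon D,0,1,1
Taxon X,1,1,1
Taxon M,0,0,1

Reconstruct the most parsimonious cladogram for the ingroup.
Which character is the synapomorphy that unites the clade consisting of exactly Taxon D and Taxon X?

II

The outgroup has state '0' for every character, so '1' is the derived state throughout.
I (derived state '1') is unique to Taxon X (autapomorphy; uninformative for grouping).
II (derived state '1') is shared by Taxon D and Taxon X — a synapomorphy uniting that clade.
All ingroup taxa share the derived state '1' for III; it defines the ingroup but does not resolve relationships within it.
Most parsimonious ingroup topology: ((Taxon D,Taxon X),Taxon M).
The clade {Taxon D, Taxon X} is supported by II: its derived state '1' occurs in exactly those taxa and in no other taxon (including the outgroup).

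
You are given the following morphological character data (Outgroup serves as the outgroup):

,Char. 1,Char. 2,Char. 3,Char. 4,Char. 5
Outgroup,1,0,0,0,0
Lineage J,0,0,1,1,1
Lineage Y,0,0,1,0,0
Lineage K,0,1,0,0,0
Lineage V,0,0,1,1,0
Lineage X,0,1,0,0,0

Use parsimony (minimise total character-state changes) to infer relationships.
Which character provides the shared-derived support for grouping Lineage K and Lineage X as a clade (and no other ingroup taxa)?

Char. 2

Character polarity is set by the outgroup: the derived state is whichever differs from the outgroup's state, so for Char. 1 the derived state is '0', and for the remaining characters it is '1'.
Char. 1 (derived state '0') is shared by all ingroup taxa — unites the whole ingroup.
Char. 2: derived state '1' in Lineage K and Lineage X only — synapomorphy for {Lineage K, Lineage X}.
Char. 3: derived state '1' in Lineage J, Lineage V, and Lineage Y only — synapomorphy for {Lineage J, Lineage V, Lineage Y}.
Char. 4: derived state '1' in Lineage J and Lineage V only — synapomorphy for {Lineage J, Lineage V}.
Char. 5 (derived state '1') is unique to Lineage J (autapomorphy; uninformative for grouping).
Most parsimonious ingroup topology: (((Lineage J,Lineage V),Lineage Y),(Lineage K,Lineage X)).
The clade {Lineage K, Lineage X} is supported by Char. 2: its derived state '1' occurs in exactly those taxa and in no other taxon (including the outgroup).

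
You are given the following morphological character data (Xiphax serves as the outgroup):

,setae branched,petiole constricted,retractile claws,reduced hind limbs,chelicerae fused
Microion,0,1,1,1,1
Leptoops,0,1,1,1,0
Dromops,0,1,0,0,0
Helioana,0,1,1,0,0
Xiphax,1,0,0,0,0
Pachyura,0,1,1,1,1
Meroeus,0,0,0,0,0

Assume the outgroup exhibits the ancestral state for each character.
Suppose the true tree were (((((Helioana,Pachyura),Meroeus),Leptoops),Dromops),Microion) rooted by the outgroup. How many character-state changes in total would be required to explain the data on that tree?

11

Map each character onto (((((Helioana,Pachyura),Meroeus),Leptoops),Dromops),Microion) (rooted by Xiphax) and count the minimum state changes it requires (Fitch parsimony):
setae branched: 1; petiole constricted: 2; retractile claws: 3; reduced hind limbs: 3; chelicerae fused: 2.
Total tree length = 11.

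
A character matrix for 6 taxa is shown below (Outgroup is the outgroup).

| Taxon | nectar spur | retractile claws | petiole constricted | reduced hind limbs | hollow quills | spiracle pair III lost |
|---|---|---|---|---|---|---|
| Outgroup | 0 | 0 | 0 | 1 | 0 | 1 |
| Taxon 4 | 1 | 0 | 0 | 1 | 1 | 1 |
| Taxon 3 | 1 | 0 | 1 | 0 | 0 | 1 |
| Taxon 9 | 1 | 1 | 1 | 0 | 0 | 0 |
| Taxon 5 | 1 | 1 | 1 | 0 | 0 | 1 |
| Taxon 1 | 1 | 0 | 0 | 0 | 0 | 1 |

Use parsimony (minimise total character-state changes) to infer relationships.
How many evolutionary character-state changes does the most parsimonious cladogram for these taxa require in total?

Character polarity is set by the outgroup: the derived state is whichever differs from the outgroup's state, so for reduced hind limbs, spiracle pair III lost the derived state is '0', and for the remaining characters it is '1'.
All ingroup taxa share the derived state '1' for nectar spur; it defines the ingroup but does not resolve relationships within it.
Only Taxon 5 and Taxon 9 show the derived state '1' for retractile claws, supporting them as a clade.
Only Taxon 3, Taxon 5, and Taxon 9 show the derived state '1' for petiole constricted, supporting them as a clade.
reduced hind limbs: derived state '0' in Taxon 1, Taxon 3, Taxon 5, and Taxon 9 only — synapomorphy for {Taxon 1, Taxon 3, Taxon 5, Taxon 9}.
hollow quills: derived state '1' in Taxon 4 only — an autapomorphy, so it tells us nothing about relationships among taxa.
spiracle pair III lost: derived state '0' in Taxon 9 only — an autapomorphy, so it tells us nothing about relationships among taxa.
Most parsimonious ingroup topology: (Taxon 4,((Taxon 3,(Taxon 9,Taxon 5)),Taxon 1)).
Changes per character on this tree: nectar spur: 1; retractile claws: 1; petiole constricted: 1; reduced hind limbs: 1; hollow quills: 1; spiracle pair III lost: 1.
Total = 6.

6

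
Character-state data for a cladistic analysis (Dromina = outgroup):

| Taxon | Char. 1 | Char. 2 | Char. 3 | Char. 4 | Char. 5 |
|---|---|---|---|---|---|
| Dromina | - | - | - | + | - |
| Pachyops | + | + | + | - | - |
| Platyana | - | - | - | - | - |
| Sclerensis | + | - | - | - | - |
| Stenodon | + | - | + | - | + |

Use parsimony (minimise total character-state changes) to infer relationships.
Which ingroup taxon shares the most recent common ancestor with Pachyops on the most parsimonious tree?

Character polarity is set by the outgroup: the derived state is whichever differs from the outgroup's state, so for Char. 4 the derived state is '-', and for the remaining characters it is '+'.
Only Pachyops, Sclerensis, and Stenodon show the derived state '+' for Char. 1, supporting them as a clade.
Char. 2 (derived state '+') is unique to Pachyops (autapomorphy; uninformative for grouping).
Only Pachyops and Stenodon show the derived state '+' for Char. 3, supporting them as a clade.
Char. 4 (derived state '-') is shared by all ingroup taxa — unites the whole ingroup.
Char. 5 (derived state '+') is unique to Stenodon (autapomorphy; uninformative for grouping).
Most parsimonious ingroup topology: (((Pachyops,Stenodon),Sclerensis),Platyana).
Pachyops and Stenodon form a cherry on this tree, so they are sister taxa.

Stenodon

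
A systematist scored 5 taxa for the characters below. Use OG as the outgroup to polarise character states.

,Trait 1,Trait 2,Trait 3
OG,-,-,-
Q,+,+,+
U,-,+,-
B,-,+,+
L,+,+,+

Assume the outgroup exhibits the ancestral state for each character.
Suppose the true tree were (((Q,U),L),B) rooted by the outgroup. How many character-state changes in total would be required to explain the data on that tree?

Map each character onto (((Q,U),L),B) (rooted by OG) and count the minimum state changes it requires (Fitch parsimony):
Trait 1: 2; Trait 2: 1; Trait 3: 2.
Total tree length = 5.

5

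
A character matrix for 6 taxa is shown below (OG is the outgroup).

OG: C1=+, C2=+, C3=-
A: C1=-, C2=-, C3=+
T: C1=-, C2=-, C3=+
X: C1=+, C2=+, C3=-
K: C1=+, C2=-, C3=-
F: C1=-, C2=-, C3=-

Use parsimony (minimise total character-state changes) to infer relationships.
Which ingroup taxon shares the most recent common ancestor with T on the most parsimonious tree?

A

Character polarity is set by the outgroup: the derived state is whichever differs from the outgroup's state, so for C1, C2 the derived state is '-', and for the remaining characters it is '+'.
Only A, F, and T show the derived state '-' for C1, supporting them as a clade.
C2: derived state '-' in A, F, K, and T only — synapomorphy for {A, F, K, T}.
C3 (derived state '+') is shared by A and T — a synapomorphy uniting that clade.
Most parsimonious ingroup topology: ((((A,T),F),K),X).
T and A form a cherry on this tree, so they are sister taxa.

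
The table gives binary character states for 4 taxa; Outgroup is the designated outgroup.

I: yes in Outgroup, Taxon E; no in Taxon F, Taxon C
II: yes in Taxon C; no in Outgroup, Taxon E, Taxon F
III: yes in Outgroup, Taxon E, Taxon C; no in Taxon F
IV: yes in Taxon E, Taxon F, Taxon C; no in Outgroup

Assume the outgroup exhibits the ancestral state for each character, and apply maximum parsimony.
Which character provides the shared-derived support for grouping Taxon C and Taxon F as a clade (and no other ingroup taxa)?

I

Character polarity is set by the outgroup: the derived state is whichever differs from the outgroup's state, so for I, III the derived state is 'no', and for the remaining characters it is 'yes'.
I (derived state 'no') is shared by Taxon C and Taxon F — a synapomorphy uniting that clade.
II (derived state 'yes') is unique to Taxon C (autapomorphy; uninformative for grouping).
III: derived state 'no' in Taxon F only — an autapomorphy, so it tells us nothing about relationships among taxa.
IV (derived state 'yes') is shared by all ingroup taxa — unites the whole ingroup.
Most parsimonious ingroup topology: (Taxon E,(Taxon F,Taxon C)).
The clade {Taxon C, Taxon F} is supported by I: its derived state 'no' occurs in exactly those taxa and in no other taxon (including the outgroup).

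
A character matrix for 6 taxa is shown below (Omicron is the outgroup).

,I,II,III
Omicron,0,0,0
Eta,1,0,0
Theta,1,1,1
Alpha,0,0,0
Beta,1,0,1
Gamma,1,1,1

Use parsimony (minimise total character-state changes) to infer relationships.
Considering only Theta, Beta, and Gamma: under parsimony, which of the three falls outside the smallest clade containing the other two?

The outgroup has state '0' for every character, so '1' is the derived state throughout.
Only Beta, Eta, Gamma, and Theta show the derived state '1' for I, supporting them as a clade.
II: derived state '1' in Gamma and Theta only — synapomorphy for {Gamma, Theta}.
III (derived state '1') is shared by Beta, Gamma, and Theta — a synapomorphy uniting that clade.
Most parsimonious ingroup topology: ((Eta,((Theta,Gamma),Beta)),Alpha).
Theta and Gamma share a more recent common ancestor with each other than either does with Beta, so Beta is the least closely related of the three.

Beta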